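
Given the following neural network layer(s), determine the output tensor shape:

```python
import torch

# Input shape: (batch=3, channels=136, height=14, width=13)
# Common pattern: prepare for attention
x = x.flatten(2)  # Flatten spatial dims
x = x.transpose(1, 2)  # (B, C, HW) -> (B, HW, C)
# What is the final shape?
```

Input: (3, 136, 14, 13) -> after flatten(2): (3, 136, 182) -> Output: (3, 182, 136)

Answer: (3, 182, 136)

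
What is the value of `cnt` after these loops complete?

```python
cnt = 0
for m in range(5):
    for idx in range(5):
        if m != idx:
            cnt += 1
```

5² - 5 (exclude diagonal)
`cnt` takes the values: 0 → 1 → 2 → 3 → 4 → 5 → 6 → 7 → 8 → 9 → 10 → 11 → 12 → 13 → 14 → 15 → 16 → 17 → 18 → 19 → 20

Answer: 20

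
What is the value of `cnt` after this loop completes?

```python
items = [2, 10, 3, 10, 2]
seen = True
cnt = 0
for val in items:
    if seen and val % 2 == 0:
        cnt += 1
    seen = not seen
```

Count even values at even positions
`cnt` takes the values: 0 → 1 → 2

Answer: 2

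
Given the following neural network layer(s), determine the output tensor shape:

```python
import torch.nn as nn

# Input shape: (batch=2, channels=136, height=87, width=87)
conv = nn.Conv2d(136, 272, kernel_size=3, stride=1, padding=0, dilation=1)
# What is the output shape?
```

Input: (2, 136, 87, 87) -> Output: (2, 272, 85, 85)

Answer: (2, 272, 85, 85)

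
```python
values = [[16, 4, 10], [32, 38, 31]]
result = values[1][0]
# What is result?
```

Trace:
`values = [[16, 4, 10], [32, 38, 31]]` → values = [[16, 4, 10], [32, 38, 31]]
`result = values[1][0]` → result = 32
So result = 32

Answer: 32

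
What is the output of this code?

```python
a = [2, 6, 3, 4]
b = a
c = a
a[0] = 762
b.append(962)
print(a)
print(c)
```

Key concept: multiple aliases.
Step by step:
`a = [2, 6, 3, 4]` → a = [2, 6, 3, 4]
`b = a` → b = [2, 6, 3, 4] (same object as a)
`c = a` → c = [2, 6, 3, 4] (same object as a, b)
`a[0] = 762` → a = [762, 6, 3, 4] (same object as b, c); b = [762, 6, 3, 4] (same object as a, c); c = [762, 6, 3, 4] (same object as a, b)
`b.append(962)` → a = [762, 6, 3, 4, 962] (same object as b, c); b = [762, 6, 3, 4, 962] (same object as a, c); c = [762, 6, 3, 4, 962] (same object as a, b)
`print(a)` → prints [762, 6, 3, 4, 962]
`print(c)` → prints [762, 6, 3, 4, 962]

Answer:
[762, 6, 3, 4, 962]
[762, 6, 3, 4, 962]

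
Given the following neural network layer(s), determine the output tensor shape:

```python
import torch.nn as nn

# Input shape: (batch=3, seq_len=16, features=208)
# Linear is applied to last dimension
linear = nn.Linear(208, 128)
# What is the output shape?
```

Input: (3, 16, 208) -> Output: (3, 16, 128)

Answer: (3, 16, 128)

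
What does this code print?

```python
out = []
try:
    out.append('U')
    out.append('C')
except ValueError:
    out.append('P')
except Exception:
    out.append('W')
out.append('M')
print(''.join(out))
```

Execution trace: 'U' (try body) → 'C' (try body, no exception) → 'M' (after the try/except). Output: UCM

Answer: UCM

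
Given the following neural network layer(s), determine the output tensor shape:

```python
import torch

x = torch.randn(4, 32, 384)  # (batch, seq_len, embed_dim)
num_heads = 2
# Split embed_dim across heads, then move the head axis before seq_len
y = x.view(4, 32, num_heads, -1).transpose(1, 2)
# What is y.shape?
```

Input: (4, 32, 384) -> head_dim = 384 // 2 = 192; after view: (4, 32, 2, 192) -> after transpose(1, 2): (4, 2, 32, 192) -> Output: (4, 2, 32, 192)

Answer: (4, 2, 32, 192)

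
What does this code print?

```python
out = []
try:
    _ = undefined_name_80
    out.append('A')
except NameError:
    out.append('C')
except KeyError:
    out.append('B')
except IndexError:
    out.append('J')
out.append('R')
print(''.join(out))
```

Execution trace: 'C' (except NameError) → 'R' (after the try/except). Output: CR

Answer: CR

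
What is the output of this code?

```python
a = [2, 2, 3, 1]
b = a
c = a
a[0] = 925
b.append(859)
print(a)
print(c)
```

Key concept: multiple aliases.
Step by step:
`a = [2, 2, 3, 1]` → a = [2, 2, 3, 1]
`b = a` → b = [2, 2, 3, 1] (same object as a)
`c = a` → c = [2, 2, 3, 1] (same object as a, b)
`a[0] = 925` → a = [925, 2, 3, 1] (same object as b, c); b = [925, 2, 3, 1] (same object as a, c); c = [925, 2, 3, 1] (same object as a, b)
`b.append(859)` → a = [925, 2, 3, 1, 859] (same object as b, c); b = [925, 2, 3, 1, 859] (same object as a, c); c = [925, 2, 3, 1, 859] (same object as a, b)
`print(a)` → prints [925, 2, 3, 1, 859]
`print(c)` → prints [925, 2, 3, 1, 859]

Answer:
[925, 2, 3, 1, 859]
[925, 2, 3, 1, 859]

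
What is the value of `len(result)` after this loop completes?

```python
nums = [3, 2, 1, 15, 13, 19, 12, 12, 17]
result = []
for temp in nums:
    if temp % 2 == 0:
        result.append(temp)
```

Count even numbers in [3, 2, 1, 15, 13, 19, 12, 12, 17]
`result` takes the values: [] → [2] → [2, 12] → [2, 12, 12]
So `len(result)` = 3

Answer: 3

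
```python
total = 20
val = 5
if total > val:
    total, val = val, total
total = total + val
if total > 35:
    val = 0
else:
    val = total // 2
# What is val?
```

Trace:
`total = 20` → total = 20
`val = 5` → val = 5
`if total > val: ...` → total > val is True → total = 5; val = 20
`total = total + val` → total = 25
`if total > 35: ...` → total > 35 is False, take else branch → val = 12
So val = 12

Answer: 12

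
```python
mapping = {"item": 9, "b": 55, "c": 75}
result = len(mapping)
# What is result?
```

Trace:
`mapping = {"item": 9, "b": 55, "c": 75}` → mapping = {'item': 9, 'b': 55, 'c': 75}
`result = len(mapping)` → result = 3
So result = 3

Answer: 3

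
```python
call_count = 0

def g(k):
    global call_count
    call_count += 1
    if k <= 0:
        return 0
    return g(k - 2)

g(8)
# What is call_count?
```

Linear recursion stepping by 2: 5 calls from k=8 down to ≤0.

Answer: 5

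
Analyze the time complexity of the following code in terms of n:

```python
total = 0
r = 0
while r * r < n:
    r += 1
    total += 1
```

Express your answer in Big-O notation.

Each loop level contributes: √n. Multiplying the contributions gives O(√n).

Answer: O(√n)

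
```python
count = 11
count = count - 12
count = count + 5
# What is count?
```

Trace:
`count = 11` → count = 11
`count = count - 12` → count = -1
`count = count + 5` → count = 4
So count = 4

Answer: 4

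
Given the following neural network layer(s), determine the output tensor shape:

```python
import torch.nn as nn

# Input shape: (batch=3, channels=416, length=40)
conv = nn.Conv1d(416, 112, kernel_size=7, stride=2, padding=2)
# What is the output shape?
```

Input: (3, 416, 40) -> Output: (3, 112, 19)

Answer: (3, 112, 19)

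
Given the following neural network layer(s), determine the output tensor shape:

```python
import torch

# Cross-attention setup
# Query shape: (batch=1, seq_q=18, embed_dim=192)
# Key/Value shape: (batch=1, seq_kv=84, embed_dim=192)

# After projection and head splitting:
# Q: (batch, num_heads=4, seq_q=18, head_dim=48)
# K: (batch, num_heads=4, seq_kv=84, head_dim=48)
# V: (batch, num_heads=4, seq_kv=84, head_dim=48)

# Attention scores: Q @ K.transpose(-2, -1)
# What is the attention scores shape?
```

Input: (1, 18, 192) -> Output: (1, 4, 18, 84)

Answer: (1, 4, 18, 84)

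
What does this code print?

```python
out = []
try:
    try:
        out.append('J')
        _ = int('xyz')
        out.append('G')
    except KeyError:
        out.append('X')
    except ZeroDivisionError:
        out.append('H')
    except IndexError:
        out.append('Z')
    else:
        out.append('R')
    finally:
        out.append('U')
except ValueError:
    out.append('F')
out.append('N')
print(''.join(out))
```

Execution trace: 'J' (try body) → 'U' (finally) → 'F' (outer except ValueError) → 'N' (after the try/except). Output: JUFN

Answer: JUFN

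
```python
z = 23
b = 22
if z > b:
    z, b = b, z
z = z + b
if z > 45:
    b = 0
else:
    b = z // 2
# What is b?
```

Trace:
`z = 23` → z = 23
`b = 22` → b = 22
`if z > b: ...` → z > b is True → z = 22; b = 23
`z = z + b` → z = 45
`if z > 45: ...` → z > 45 is False, take else branch → b = 22
So b = 22

Answer: 22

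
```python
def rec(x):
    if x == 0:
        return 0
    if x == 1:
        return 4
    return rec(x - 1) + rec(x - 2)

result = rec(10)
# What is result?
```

Build up from base cases: rec(0)=0, rec(1)=4, rec(2)=4, rec(3)=8, rec(4)=12, rec(5)=20, rec(6)=32, ..., rec(10)=220

Answer: 220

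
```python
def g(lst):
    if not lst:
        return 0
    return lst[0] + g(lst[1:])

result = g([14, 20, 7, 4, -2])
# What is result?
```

14 + 20 + 7 + 4 + (-2) + 0 = 43

Answer: 43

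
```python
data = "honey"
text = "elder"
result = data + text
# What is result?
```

Trace:
`data = "honey"` → data = 'honey'
`text = "elder"` → text = 'elder'
`result = data + text` → result = 'honeyelder'
So result = 'honeyelder'

Answer: 'honeyelder'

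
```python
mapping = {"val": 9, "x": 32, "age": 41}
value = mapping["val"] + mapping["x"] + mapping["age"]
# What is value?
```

Trace:
`mapping = {"val": 9, "x": 32, "age": 41}` → mapping = {'val': 9, 'x': 32, 'age': 41}
`value = mapping["val"] + mapping["x"] + mapping["age"]` → value = 82
So value = 82

Answer: 82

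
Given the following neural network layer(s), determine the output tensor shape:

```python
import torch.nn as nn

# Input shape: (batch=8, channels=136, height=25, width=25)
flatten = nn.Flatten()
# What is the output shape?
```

Input: (8, 136, 25, 25) -> Output: (8, 85000)

Answer: (8, 85000)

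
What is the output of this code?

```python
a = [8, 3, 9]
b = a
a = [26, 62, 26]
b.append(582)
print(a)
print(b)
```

Key concept: rebinding vs mutation: a is rebound to a new list, b still points at the original.
Step by step:
`a = [8, 3, 9]` → a = [8, 3, 9]
`b = a` → b = [8, 3, 9] (same object as a)
`a = [26, 62, 26]` → a = [26, 62, 26]
`b.append(582)` → b = [8, 3, 9, 582]
`print(a)` → prints [26, 62, 26]
`print(b)` → prints [8, 3, 9, 582]

Answer:
[26, 62, 26]
[8, 3, 9, 582]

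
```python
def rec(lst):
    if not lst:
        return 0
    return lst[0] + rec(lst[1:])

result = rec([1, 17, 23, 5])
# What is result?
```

1 + 17 + 23 + 5 + 0 = 46

Answer: 46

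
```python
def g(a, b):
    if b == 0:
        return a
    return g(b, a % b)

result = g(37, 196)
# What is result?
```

g(37, 196) -> g(196, 37) -> g(37, 11) -> g(11, 4) -> g(4, 3) -> g(3, 1) -> g(1, 0) -> 1

Answer: 1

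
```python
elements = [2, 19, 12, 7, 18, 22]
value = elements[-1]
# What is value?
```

Trace:
`elements = [2, 19, 12, 7, 18, 22]` → elements = [2, 19, 12, 7, 18, 22]
`value = elements[-1]` → value = 22
So value = 22

Answer: 22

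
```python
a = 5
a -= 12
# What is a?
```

Trace:
`a = 5` → a = 5
`a -= 12` → a = -7
So a = -7

Answer: -7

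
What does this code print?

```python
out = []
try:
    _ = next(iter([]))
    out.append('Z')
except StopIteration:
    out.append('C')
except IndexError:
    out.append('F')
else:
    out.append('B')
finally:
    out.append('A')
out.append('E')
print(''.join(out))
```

Execution trace: 'C' (except StopIteration) → 'A' (finally) → 'E' (after the try/except). Output: CAE

Answer: CAE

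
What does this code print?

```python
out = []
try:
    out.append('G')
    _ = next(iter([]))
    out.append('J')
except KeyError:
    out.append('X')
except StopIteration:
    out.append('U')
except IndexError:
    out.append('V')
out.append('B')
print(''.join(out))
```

Execution trace: 'G' (try body) → 'U' (except StopIteration) → 'B' (after the try/except). Output: GUB

Answer: GUB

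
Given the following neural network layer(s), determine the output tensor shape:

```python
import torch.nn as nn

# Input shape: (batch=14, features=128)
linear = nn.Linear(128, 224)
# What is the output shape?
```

Input: (14, 128) -> Output: (14, 224)

Answer: (14, 224)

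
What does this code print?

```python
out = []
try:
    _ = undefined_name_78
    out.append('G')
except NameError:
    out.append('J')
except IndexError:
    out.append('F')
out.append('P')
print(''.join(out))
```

Execution trace: 'J' (except NameError) → 'P' (after the try/except). Output: JP

Answer: JP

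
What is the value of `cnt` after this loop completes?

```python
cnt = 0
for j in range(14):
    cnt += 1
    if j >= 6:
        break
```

Loop breaks when j reaches 6, cnt is 7
`cnt` takes the values: 0 → 1 → 2 → 3 → 4 → 5 → 6 → 7

Answer: 7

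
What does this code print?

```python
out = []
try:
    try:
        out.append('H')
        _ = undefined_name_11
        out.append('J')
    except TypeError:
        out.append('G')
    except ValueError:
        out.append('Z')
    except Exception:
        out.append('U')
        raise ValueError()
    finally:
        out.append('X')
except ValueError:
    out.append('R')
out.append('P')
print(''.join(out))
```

Execution trace: 'H' (inner try body) → 'U' (inner except Exception) → 'X' (inner finally) → 'R' (outer except ValueError) → 'P' (after the try/except). Output: HUXRP

Answer: HUXRP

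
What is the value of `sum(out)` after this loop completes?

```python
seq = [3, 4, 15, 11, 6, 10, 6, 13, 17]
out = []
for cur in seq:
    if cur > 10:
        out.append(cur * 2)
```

Sum of doubled values > 10
`out` takes the values: [] → [30] → [30, 22] → [30, 22, 26] → [30, 22, 26, 34]
So `sum(out)` = 112

Answer: 112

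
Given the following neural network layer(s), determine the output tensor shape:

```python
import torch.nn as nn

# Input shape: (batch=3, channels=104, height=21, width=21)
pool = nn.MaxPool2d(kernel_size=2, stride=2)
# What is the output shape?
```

Input: (3, 104, 21, 21) -> Output: (3, 104, 10, 10)

Answer: (3, 104, 10, 10)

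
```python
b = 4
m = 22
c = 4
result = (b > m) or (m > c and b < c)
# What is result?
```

Trace:
`b = 4` → b = 4
`m = 22` → m = 22
`c = 4` → c = 4
`result = (b > m) or (m > c and b < c)` → result = False
So result = False

Answer: False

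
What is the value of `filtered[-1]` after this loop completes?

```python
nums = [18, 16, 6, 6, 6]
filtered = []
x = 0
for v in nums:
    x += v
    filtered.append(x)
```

Cumulative sum ends at 52
`filtered` takes the values: [] → [18] → [18, 34] → [18, 34, 40] → [18, 34, 40, 46] → [18, 34, 40, 46, 52]
So `filtered[-1]` = 52

Answer: 52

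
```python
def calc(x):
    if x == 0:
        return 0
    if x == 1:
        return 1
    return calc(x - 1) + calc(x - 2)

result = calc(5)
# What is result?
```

Build up from base cases: calc(0)=0, calc(1)=1, calc(2)=1, calc(3)=2, calc(4)=3, calc(5)=5

Answer: 5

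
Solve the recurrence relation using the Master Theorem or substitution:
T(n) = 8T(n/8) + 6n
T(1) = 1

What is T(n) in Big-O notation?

By Master Theorem: a=8, b=8, f(n)=6n. Since log_8(8) = 1 and f(n) = Θ(n^1), Case 2 applies. T(n) = O(n log n).

Answer: O(n log n)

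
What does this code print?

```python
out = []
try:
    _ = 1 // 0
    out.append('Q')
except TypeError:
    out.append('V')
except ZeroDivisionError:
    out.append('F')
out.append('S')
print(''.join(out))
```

Execution trace: 'F' (except ZeroDivisionError) → 'S' (after the try/except). Output: FS

Answer: FS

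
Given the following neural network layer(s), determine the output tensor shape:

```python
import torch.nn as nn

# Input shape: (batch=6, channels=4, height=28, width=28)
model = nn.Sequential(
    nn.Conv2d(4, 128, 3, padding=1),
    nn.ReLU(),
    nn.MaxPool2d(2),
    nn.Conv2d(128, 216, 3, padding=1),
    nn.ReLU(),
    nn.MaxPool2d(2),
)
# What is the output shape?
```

Input: (6, 4, 28, 28) -> after first Conv2d: (6, 128, 28, 28) -> after first MaxPool2d: (6, 128, 14, 14) -> after second Conv2d: (6, 216, 14, 14) -> Output: (6, 216, 7, 7)

Answer: (6, 216, 7, 7)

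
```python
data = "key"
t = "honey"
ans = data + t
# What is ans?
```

Trace:
`data = "key"` → data = 'key'
`t = "honey"` → t = 'honey'
`ans = data + t` → ans = 'keyhoney'
So ans = 'keyhoney'

Answer: 'keyhoney'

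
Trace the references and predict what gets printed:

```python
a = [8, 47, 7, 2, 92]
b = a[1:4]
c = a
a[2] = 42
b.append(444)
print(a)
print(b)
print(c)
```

Key concept: slice vs alias.
Step by step:
`a = [8, 47, 7, 2, 92]` → a = [8, 47, 7, 2, 92]
`b = a[1:4]` → b = [47, 7, 2]
`c = a` → c = [8, 47, 7, 2, 92] (same object as a)
`a[2] = 42` → a = [8, 47, 42, 2, 92] (same object as c); c = [8, 47, 42, 2, 92] (same object as a)
`b.append(444)` → b = [47, 7, 2, 444]
`print(a)` → prints [8, 47, 42, 2, 92]
`print(b)` → prints [47, 7, 2, 444]
`print(c)` → prints [8, 47, 42, 2, 92]

Answer:
[8, 47, 42, 2, 92]
[47, 7, 2, 444]
[8, 47, 42, 2, 92]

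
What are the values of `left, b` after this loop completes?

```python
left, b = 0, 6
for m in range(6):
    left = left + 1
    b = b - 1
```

left goes 0→6, b goes 6→0
`left, b` takes the values: (0, 6) → (1, 6) → (1, 5) → (2, 5) → (2, 4) → (3, 4) → (3, 3) → (4, 3) → (4, 2) → (5, 2) → (5, 1) → (6, 1) → (6, 0)

Answer: 6, 0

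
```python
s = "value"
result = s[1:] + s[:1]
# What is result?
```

Trace:
`s = "value"` → s = 'value'
`result = s[1:] + s[:1]` → result = 'aluev'
So result = 'aluev'

Answer: 'aluev'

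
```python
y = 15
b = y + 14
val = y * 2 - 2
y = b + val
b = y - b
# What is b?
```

Trace:
`y = 15` → y = 15
`b = y + 14` → b = 29
`val = y * 2 - 2` → val = 28
`y = b + val` → y = 57
`b = y - b` → b = 28
So b = 28

Answer: 28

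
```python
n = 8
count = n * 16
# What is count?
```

Trace:
`n = 8` → n = 8
`count = n * 16` → count = 128
So count = 128

Answer: 128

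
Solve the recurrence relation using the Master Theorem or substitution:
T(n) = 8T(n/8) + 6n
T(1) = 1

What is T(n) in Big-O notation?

By Master Theorem: a=8, b=8, f(n)=6n. Since log_8(8) = 1 and f(n) = Θ(n^1), Case 2 applies. T(n) = O(n log n).

Answer: O(n log n)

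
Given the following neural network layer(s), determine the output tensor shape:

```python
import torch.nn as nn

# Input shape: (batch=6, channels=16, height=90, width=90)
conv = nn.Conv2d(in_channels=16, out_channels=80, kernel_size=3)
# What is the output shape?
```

Input: (6, 16, 90, 90) -> Output: (6, 80, 88, 88)

Answer: (6, 80, 88, 88)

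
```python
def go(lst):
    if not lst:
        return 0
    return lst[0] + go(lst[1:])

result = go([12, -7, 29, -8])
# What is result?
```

12 + (-7) + 29 + (-8) + 0 = 26

Answer: 26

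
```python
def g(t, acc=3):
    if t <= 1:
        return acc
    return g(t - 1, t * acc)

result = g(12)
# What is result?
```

Accumulator trace (n, acc): (12, 3) -> (11, 36) -> (10, 396) -> (9, 3960) -> (8, 35640) -> (7, 285120) -> (6, 1995840) -> (5, 11975040) -> (4, 59875200) -> (3, 239500800) -> (2, 718502400) -> (1, 1437004800) -> return 1437004800

Answer: 1437004800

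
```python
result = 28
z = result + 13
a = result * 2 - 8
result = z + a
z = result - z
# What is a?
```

Trace:
`result = 28` → result = 28
`z = result + 13` → z = 41
`a = result * 2 - 8` → a = 48
`result = z + a` → result = 89
`z = result - z` → z = 48
So a = 48

Answer: 48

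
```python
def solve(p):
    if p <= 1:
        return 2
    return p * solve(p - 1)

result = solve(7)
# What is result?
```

solve(7) = 7 * 6 * 5 * 4 * 3 * 2 * 2 = 10080

Answer: 10080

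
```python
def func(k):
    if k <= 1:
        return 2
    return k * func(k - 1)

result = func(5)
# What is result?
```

func(5) = 5 * 4 * 3 * 2 * 2 = 240

Answer: 240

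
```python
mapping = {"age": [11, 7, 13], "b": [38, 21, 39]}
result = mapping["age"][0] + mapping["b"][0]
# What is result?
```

Trace:
`mapping = {"age": [11, 7, 13], "b": [38, 21, 39]}` → mapping = {'age': [11, 7, 13], 'b': [38, 21, 39]}
`result = mapping["age"][0] + mapping["b"][0]` → result = 49
So result = 49

Answer: 49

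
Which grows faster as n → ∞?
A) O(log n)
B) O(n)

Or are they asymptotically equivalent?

O(log n) vs O(n): Higher order terms dominate.

Answer: B) O(n) grows faster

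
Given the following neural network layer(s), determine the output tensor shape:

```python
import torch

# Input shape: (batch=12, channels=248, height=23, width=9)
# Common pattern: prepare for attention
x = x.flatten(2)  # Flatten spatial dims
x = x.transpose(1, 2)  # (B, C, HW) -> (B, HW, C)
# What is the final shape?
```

Input: (12, 248, 23, 9) -> after flatten(2): (12, 248, 207) -> Output: (12, 207, 248)

Answer: (12, 207, 248)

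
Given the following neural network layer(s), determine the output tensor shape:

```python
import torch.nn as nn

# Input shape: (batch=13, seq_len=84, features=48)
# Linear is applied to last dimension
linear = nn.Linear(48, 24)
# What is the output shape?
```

Input: (13, 84, 48) -> Output: (13, 84, 24)

Answer: (13, 84, 24)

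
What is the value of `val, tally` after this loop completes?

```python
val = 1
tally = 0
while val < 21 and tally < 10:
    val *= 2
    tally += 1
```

Double until >= 21 or 10 iterations
`val, tally` takes the values: (1, 0) → (2, 0) → (2, 1) → (4, 1) → (4, 2) → (8, 2) → (8, 3) → (16, 3) → (16, 4) → (32, 4) → (32, 5)

Answer: 32, 5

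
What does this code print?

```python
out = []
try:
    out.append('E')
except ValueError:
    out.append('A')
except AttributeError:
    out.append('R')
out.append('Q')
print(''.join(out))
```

Execution trace: 'E' (try body, no exception) → 'Q' (after the try/except). Output: EQ

Answer: EQ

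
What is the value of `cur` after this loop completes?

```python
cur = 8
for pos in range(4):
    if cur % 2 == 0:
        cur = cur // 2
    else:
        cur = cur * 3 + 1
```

Collatz-style transformation from 8
`cur` takes the values: 8 → 4 → 2 → 1 → 4

Answer: 4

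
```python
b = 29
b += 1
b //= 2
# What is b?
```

Trace:
`b = 29` → b = 29
`b += 1` → b = 30
`b //= 2` → b = 15
So b = 15

Answer: 15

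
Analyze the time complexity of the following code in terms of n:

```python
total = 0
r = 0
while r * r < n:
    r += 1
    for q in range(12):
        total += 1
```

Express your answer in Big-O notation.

Each loop level contributes: √n × 1. Multiplying the contributions gives O(√n).

Answer: O(√n)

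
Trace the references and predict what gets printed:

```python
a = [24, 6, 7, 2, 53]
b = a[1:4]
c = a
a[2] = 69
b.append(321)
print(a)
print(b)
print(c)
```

Key concept: slice vs alias.
Step by step:
`a = [24, 6, 7, 2, 53]` → a = [24, 6, 7, 2, 53]
`b = a[1:4]` → b = [6, 7, 2]
`c = a` → c = [24, 6, 7, 2, 53] (same object as a)
`a[2] = 69` → a = [24, 6, 69, 2, 53] (same object as c); c = [24, 6, 69, 2, 53] (same object as a)
`b.append(321)` → b = [6, 7, 2, 321]
`print(a)` → prints [24, 6, 69, 2, 53]
`print(b)` → prints [6, 7, 2, 321]
`print(c)` → prints [24, 6, 69, 2, 53]

Answer:
[24, 6, 69, 2, 53]
[6, 7, 2, 321]
[24, 6, 69, 2, 53]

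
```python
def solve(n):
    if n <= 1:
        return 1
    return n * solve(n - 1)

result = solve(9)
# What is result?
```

solve(9) = 9 * 8 * 7 * 6 * 5 * 4 * 3 * 2 * 1 = 362880

Answer: 362880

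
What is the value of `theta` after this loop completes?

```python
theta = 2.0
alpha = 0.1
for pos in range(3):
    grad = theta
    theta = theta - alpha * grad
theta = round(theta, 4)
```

Gradient descent: w = 2.0 * (1 - 0.1)^3
`theta` takes the values: 2.0 → 1.8 → 1.62 → 1.458

Answer: 1.458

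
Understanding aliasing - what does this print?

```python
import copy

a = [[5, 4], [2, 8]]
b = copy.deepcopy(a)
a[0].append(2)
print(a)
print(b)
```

Key concept: deep copy is fully independent.
Step by step:
`a = [[5, 4], [2, 8]]` → a = [[5, 4], [2, 8]]
`b = copy.deepcopy(a)` → b = [[5, 4], [2, 8]]
`a[0].append(2)` → a = [[5, 4, 2], [2, 8]]
`print(a)` → prints [[5, 4, 2], [2, 8]]
`print(b)` → prints [[5, 4], [2, 8]]

Answer:
[[5, 4, 2], [2, 8]]
[[5, 4], [2, 8]]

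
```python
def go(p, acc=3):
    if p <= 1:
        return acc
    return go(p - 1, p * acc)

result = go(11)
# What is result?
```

Accumulator trace (n, acc): (11, 3) -> (10, 33) -> (9, 330) -> (8, 2970) -> (7, 23760) -> (6, 166320) -> (5, 997920) -> (4, 4989600) -> (3, 19958400) -> (2, 59875200) -> (1, 119750400) -> return 119750400

Answer: 119750400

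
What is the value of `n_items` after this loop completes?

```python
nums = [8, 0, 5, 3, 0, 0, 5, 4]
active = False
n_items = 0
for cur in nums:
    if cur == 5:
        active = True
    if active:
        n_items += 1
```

Count elements after first 5 in [8, 0, 5, 3, 0, 0, 5, 4]
`n_items` takes the values: 0 → 1 → 2 → 3 → 4 → 5 → 6

Answer: 6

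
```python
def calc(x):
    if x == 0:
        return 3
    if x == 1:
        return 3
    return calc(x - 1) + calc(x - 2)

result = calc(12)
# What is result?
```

Build up from base cases: calc(0)=3, calc(1)=3, calc(2)=6, calc(3)=9, calc(4)=15, calc(5)=24, calc(6)=39, ..., calc(12)=699

Answer: 699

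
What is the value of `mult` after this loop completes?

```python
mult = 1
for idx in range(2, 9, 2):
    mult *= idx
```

Product of even numbers 2 to 8
`mult` takes the values: 1 → 2 → 8 → 48 → 384

Answer: 384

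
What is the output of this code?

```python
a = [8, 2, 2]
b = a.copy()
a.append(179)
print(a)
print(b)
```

Key concept: list.copy() creates independent copy.
Step by step:
`a = [8, 2, 2]` → a = [8, 2, 2]
`b = a.copy()` → b = [8, 2, 2]
`a.append(179)` → a = [8, 2, 2, 179]
`print(a)` → prints [8, 2, 2, 179]
`print(b)` → prints [8, 2, 2]

Answer:
[8, 2, 2, 179]
[8, 2, 2]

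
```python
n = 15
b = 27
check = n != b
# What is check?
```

Trace:
`n = 15` → n = 15
`b = 27` → b = 27
`check = n != b` → check = True
So check = True

Answer: True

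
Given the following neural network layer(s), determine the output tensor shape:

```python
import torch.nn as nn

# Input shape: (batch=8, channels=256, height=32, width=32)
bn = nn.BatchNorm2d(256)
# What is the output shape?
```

Input: (8, 256, 32, 32) -> Output: (8, 256, 32, 32)

Answer: (8, 256, 32, 32)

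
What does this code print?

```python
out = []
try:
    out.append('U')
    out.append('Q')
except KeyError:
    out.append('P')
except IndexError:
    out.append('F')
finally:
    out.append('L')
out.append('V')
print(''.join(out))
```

Execution trace: 'U' (try body) → 'Q' (try body, no exception) → 'L' (finally) → 'V' (after the try/except). Output: UQLV

Answer: UQLV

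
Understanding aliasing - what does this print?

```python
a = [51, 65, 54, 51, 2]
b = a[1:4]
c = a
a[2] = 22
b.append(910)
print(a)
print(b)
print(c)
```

Key concept: slice vs alias.
Step by step:
`a = [51, 65, 54, 51, 2]` → a = [51, 65, 54, 51, 2]
`b = a[1:4]` → b = [65, 54, 51]
`c = a` → c = [51, 65, 54, 51, 2] (same object as a)
`a[2] = 22` → a = [51, 65, 22, 51, 2] (same object as c); c = [51, 65, 22, 51, 2] (same object as a)
`b.append(910)` → b = [65, 54, 51, 910]
`print(a)` → prints [51, 65, 22, 51, 2]
`print(b)` → prints [65, 54, 51, 910]
`print(c)` → prints [51, 65, 22, 51, 2]

Answer:
[51, 65, 22, 51, 2]
[65, 54, 51, 910]
[51, 65, 22, 51, 2]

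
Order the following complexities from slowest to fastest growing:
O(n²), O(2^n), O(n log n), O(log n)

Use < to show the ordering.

Ordered by growth rate: O(log n) < O(n log n) < O(n²) < O(2^n)

Answer: O(log n) < O(n log n) < O(n²) < O(2^n)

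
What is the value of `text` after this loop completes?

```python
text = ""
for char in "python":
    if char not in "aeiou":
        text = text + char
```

Remove vowels from 'python'
`text` takes the values: "" → "p" → "py" → "pyt" → "pyth" → "pythn"

Answer: "pythn"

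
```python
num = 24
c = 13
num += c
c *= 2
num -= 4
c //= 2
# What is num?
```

Trace:
`num = 24` → num = 24
`c = 13` → c = 13
`num += c` → num = 37
`c *= 2` → c = 26
`num -= 4` → num = 33
`c //= 2` → c = 13
So num = 33

Answer: 33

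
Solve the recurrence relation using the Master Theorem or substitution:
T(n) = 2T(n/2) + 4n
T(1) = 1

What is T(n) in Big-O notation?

By Master Theorem: a=2, b=2, f(n)=4n. Since log_2(2) = 1 and f(n) = Θ(n^1), Case 2 applies. T(n) = O(n log n).

Answer: O(n log n)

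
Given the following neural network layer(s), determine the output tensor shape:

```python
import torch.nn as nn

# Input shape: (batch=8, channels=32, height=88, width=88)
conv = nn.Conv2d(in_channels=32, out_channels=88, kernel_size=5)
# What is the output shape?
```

Input: (8, 32, 88, 88) -> Output: (8, 88, 84, 84)

Answer: (8, 88, 84, 84)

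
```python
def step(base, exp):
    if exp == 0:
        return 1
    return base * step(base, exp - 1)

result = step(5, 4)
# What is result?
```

step(5, 4) = 5 * 5 * 5 * 5 = 625

Answer: 625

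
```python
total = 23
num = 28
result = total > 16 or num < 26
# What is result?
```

Trace:
`total = 23` → total = 23
`num = 28` → num = 28
`result = total > 16 or num < 26` → result = True
So result = True

Answer: True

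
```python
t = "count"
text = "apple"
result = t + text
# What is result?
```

Trace:
`t = "count"` → t = 'count'
`text = "apple"` → text = 'apple'
`result = t + text` → result = 'countapple'
So result = 'countapple'

Answer: 'countapple'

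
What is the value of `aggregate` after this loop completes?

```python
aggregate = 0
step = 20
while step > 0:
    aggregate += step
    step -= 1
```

Sum 20 down to 1
`aggregate` takes the values: 0 → 20 → 39 → 57 → 74 → 90 → 105 → 119 → 132 → 144 → 155 → 165 → 174 → 182 → 189 → 195 → 200 → 204 → 207 → 209 → 210

Answer: 210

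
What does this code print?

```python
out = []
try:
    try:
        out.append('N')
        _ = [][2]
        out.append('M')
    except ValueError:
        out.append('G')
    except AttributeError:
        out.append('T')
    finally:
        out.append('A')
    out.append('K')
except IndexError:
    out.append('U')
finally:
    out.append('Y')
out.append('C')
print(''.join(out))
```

Execution trace: 'N' (inner try body) → 'A' (inner finally) → 'U' (except IndexError) → 'Y' (finally) → 'C' (after the try/except). Output: NAUYC

Answer: NAUYC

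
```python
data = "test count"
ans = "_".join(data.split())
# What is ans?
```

Trace:
`data = "test count"` → data = 'test count'
`ans = "_".join(data.split())` → ans = 'test_count'
So ans = 'test_count'

Answer: 'test_count'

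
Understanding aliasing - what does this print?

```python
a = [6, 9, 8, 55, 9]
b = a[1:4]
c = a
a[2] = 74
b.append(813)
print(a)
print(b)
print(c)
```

Key concept: slice vs alias.
Step by step:
`a = [6, 9, 8, 55, 9]` → a = [6, 9, 8, 55, 9]
`b = a[1:4]` → b = [9, 8, 55]
`c = a` → c = [6, 9, 8, 55, 9] (same object as a)
`a[2] = 74` → a = [6, 9, 74, 55, 9] (same object as c); c = [6, 9, 74, 55, 9] (same object as a)
`b.append(813)` → b = [9, 8, 55, 813]
`print(a)` → prints [6, 9, 74, 55, 9]
`print(b)` → prints [9, 8, 55, 813]
`print(c)` → prints [6, 9, 74, 55, 9]

Answer:
[6, 9, 74, 55, 9]
[9, 8, 55, 813]
[6, 9, 74, 55, 9]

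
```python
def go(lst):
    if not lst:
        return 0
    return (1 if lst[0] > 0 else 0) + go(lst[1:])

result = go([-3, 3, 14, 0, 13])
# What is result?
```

Count of positive elements in [-3, 3, 14, 0, 13] = 3

Answer: 3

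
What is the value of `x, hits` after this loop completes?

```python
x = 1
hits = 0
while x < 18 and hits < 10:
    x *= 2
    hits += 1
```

Double until >= 18 or 10 iterations
`x, hits` takes the values: (1, 0) → (2, 0) → (2, 1) → (4, 1) → (4, 2) → (8, 2) → (8, 3) → (16, 3) → (16, 4) → (32, 4) → (32, 5)

Answer: 32, 5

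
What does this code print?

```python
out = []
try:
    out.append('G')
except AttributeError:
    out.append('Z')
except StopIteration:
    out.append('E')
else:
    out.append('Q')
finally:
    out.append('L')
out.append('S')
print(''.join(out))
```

Execution trace: 'G' (try body, no exception) → 'Q' (else) → 'L' (finally) → 'S' (after the try/except). Output: GQLS

Answer: GQLS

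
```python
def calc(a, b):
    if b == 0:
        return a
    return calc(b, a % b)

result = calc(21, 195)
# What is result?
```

calc(21, 195) -> calc(195, 21) -> calc(21, 6) -> calc(6, 3) -> calc(3, 0) -> 3

Answer: 3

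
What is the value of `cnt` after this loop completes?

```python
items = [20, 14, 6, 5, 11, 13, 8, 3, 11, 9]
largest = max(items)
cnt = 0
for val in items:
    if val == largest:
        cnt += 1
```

Count of max value 20 in [20, 14, 6, 5, 11, 13, 8, 3, 11, 9]
`cnt` takes the values: 0 → 1

Answer: 1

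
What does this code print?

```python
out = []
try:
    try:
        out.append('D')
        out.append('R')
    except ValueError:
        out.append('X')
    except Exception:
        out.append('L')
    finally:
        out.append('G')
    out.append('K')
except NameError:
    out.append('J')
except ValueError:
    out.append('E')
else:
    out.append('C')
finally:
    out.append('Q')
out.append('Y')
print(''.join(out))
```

Execution trace: 'D' (inner try body) → 'R' (inner try body, no exception) → 'G' (inner finally) → 'K' (try body, no exception) → 'C' (else) → 'Q' (finally) → 'Y' (after the try/except). Output: DRGKCQY

Answer: DRGKCQY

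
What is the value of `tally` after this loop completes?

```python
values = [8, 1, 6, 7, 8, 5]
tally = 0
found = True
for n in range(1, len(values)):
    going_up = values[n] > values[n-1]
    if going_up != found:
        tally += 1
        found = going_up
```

Count direction changes in [8, 1, 6, 7, 8, 5]
`tally` takes the values: 0 → 1 → 2 → 3

Answer: 3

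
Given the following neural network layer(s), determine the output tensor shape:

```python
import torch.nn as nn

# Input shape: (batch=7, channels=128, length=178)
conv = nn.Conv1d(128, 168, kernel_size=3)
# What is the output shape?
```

Input: (7, 128, 178) -> Output: (7, 168, 176)

Answer: (7, 168, 176)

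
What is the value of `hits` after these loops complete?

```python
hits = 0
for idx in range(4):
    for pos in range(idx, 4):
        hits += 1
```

Upper triangle: 4 + 3 + ... + 1
`hits` takes the values: 0 → 1 → 2 → 3 → 4 → 5 → 6 → 7 → 8 → 9 → 10

Answer: 10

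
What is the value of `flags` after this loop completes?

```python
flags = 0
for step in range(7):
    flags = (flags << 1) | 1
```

Build 7 consecutive 1-bits: 0b1111111
`flags` takes the values: 0 → 1 → 3 → 7 → 15 → 31 → 63 → 127

Answer: 127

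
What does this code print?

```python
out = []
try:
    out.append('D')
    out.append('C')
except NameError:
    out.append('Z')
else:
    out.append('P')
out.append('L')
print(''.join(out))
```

Execution trace: 'D' (try body) → 'C' (try body, no exception) → 'P' (else) → 'L' (after the try/except). Output: DCPL

Answer: DCPL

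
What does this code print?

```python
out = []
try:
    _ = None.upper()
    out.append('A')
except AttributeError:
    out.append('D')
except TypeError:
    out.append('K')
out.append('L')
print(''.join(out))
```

Execution trace: 'D' (except AttributeError) → 'L' (after the try/except). Output: DL

Answer: DL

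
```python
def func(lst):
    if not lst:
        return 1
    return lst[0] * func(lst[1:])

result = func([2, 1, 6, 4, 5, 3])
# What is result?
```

Product over [2, 1, 6, 4, 5, 3] = 2 * 1 * 6 * 4 * 5 * 3 = 720

Answer: 720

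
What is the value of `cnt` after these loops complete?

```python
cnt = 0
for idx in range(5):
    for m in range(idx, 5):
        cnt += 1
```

Upper triangle: 5 + 4 + ... + 1
`cnt` takes the values: 0 → 1 → 2 → 3 → 4 → 5 → 6 → 7 → 8 → 9 → 10 → 11 → 12 → 13 → 14 → 15

Answer: 15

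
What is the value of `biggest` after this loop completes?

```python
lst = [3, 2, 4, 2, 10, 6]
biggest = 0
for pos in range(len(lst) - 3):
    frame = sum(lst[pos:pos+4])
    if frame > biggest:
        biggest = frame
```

Max sum of 4-element window in [3, 2, 4, 2, 10, 6]
`biggest` takes the values: 0 → 11 → 18 → 22

Answer: 22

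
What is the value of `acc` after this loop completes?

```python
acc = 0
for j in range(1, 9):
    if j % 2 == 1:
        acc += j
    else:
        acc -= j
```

Add odd, subtract even
`acc` takes the values: 0 → 1 → -1 → 2 → -2 → 3 → -3 → 4 → -4

Answer: -4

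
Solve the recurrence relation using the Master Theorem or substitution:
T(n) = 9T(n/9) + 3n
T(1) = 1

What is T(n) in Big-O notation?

By Master Theorem: a=9, b=9, f(n)=3n. Since log_9(9) = 1 and f(n) = Θ(n^1), Case 2 applies. T(n) = O(n log n).

Answer: O(n log n)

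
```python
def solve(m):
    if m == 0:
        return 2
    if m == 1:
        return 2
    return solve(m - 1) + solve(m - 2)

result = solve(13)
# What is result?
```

Build up from base cases: solve(0)=2, solve(1)=2, solve(2)=4, solve(3)=6, solve(4)=10, solve(5)=16, solve(6)=26, ..., solve(13)=754

Answer: 754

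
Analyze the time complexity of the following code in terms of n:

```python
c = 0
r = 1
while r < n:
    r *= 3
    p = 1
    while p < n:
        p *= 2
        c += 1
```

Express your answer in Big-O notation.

Each loop level contributes: log n × log n. Multiplying the contributions gives O(log² n).

Answer: O(log² n)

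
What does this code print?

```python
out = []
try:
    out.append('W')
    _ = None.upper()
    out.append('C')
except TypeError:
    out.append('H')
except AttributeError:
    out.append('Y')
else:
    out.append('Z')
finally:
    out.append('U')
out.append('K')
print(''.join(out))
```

Execution trace: 'W' (try body) → 'Y' (except AttributeError) → 'U' (finally) → 'K' (after the try/except). Output: WYUK

Answer: WYUK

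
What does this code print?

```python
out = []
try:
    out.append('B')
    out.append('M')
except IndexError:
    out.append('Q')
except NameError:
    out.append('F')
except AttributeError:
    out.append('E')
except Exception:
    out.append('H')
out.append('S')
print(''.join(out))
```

Execution trace: 'B' (try body) → 'M' (try body, no exception) → 'S' (after the try/except). Output: BMS

Answer: BMS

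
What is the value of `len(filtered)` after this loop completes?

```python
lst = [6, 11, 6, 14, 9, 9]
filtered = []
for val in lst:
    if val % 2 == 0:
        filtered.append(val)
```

Count even numbers in [6, 11, 6, 14, 9, 9]
`filtered` takes the values: [] → [6] → [6, 6] → [6, 6, 14]
So `len(filtered)` = 3

Answer: 3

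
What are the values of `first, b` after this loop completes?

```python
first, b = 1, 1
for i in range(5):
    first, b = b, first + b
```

Fibonacci: after 5 iterations
`first, b` takes the values: (1, 1) → (1, 2) → (2, 3) → (3, 5) → (5, 8) → (8, 13)

Answer: 8, 13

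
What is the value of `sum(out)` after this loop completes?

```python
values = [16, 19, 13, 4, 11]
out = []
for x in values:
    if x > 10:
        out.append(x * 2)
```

Sum of doubled values > 10
`out` takes the values: [] → [32] → [32, 38] → [32, 38, 26] → [32, 38, 26, 22]
So `sum(out)` = 118

Answer: 118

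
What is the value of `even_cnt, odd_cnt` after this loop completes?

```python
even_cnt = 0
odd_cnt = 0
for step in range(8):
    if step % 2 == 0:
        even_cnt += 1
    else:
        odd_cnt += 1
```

Count evens and odds in range(8)
`even_cnt, odd_cnt` takes the values: (0, 0) → (1, 0) → (1, 1) → (2, 1) → (2, 2) → (3, 2) → (3, 3) → (4, 3) → (4, 4)

Answer: 4, 4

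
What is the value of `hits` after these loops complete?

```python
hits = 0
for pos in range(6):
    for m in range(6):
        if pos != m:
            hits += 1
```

6² - 6 (exclude diagonal)
`hits` takes the values: 0 → 1 → 2 → 3 → 4 → 5 → 6 → 7 → 8 → 9 → 10 → 11 → 12 → 13 → 14 → 15 → 16 → 17 → 18 → 19 → 20 → 21 → 22 → 23 → 24 → 25 → 26 → 27 → 28 → 29 → 30

Answer: 30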